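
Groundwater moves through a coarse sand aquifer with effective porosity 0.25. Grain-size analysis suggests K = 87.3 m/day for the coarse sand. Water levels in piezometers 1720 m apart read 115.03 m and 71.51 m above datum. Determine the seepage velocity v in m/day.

Hydraulic gradient i = (115.03 − 71.51) / 1720 = 43.52 / 1720 = 0.02530.
Darcy flux q = K · i = 87.30 × 0.02530 = 2.209 m/day.
Seepage velocity v = q / n_e = 2.209 / 0.25 = 8.836 m/day.

8.84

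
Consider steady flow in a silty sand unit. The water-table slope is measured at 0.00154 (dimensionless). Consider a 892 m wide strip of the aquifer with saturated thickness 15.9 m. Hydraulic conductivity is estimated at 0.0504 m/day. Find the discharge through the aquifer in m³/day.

1.10

Cross-sectional area A = 892 × 15.9 = 14183 m².
Hydraulic gradient i = 0.00154.
Darcy's law: Q = K · A · i = 0.05040 × 14183 × 0.001540 = 1.101 m³/day.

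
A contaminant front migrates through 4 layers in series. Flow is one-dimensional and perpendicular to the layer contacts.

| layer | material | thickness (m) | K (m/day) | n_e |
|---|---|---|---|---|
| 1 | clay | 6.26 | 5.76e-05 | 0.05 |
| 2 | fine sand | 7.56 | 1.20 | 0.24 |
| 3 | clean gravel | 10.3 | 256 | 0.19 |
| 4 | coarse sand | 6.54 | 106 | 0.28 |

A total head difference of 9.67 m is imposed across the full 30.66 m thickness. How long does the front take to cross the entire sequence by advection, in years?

182

With flow normal to the layers, continuity requires the same specific discharge q through every layer.
Σ(b_i/K_i) = 6.26/5.76e-05 + 7.56/1.20 + 10.3/256 + 6.54/106 = 1.087e+05 d.
q = Δh / Σ(b_i/K_i) = 9.67 / 1.087e+05 = 8.897e-05 m/day.
In each layer the seepage velocity is v_i = q/n_i, so the layer transit time is t_i = b_i·n_i / q:
  layer 1 (clay): t_1 = 6.26 × 0.05 / 8.897e-05 = 3518 d
  layer 2 (fine sand): t_2 = 7.56 × 0.24 / 8.897e-05 = 20393 d
  layer 3 (clean gravel): t_3 = 10.3 × 0.19 / 8.897e-05 = 21996 d
  layer 4 (coarse sand): t_4 = 6.54 × 0.28 / 8.897e-05 = 20582 d
Total t = Σ t_i = 66489 days = 182.0 years.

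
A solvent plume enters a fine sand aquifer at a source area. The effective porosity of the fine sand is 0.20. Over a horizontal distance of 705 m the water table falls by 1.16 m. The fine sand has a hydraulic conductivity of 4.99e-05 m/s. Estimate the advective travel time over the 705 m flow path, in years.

54.4

Convert K: 4.99e-05 m/s × 86400 = 4.311 m/day.
Hydraulic gradient i = Δh / L = 1.16 / 705 = 0.001645.
Darcy flux q = K · i = 4.311 × 0.001645 = 0.007094 m/day.
Seepage velocity v = q / n_e = 0.007094 / 0.20 = 0.03547 m/day.
Travel time t = L / v = 705 / 0.03547 = 19876 days = 54.42 years.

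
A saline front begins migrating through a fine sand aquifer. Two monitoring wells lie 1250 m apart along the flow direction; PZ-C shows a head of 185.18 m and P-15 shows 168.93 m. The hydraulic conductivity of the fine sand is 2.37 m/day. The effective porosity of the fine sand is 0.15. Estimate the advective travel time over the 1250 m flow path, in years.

Hydraulic gradient i = (185.18 − 168.93) / 1250 = 16.25 / 1250 = 0.01300.
Darcy flux q = K · i = 2.370 × 0.01300 = 0.03081 m/day.
Seepage velocity v = q / n_e = 0.03081 / 0.15 = 0.2054 m/day.
Travel time t = L / v = 1250 / 0.2054 = 6086 days = 16.66 years.

16.7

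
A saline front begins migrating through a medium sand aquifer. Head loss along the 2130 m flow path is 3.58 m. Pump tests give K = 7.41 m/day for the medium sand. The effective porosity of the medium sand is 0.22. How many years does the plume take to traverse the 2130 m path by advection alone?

Hydraulic gradient i = Δh / L = 3.58 / 2130 = 0.001681.
Darcy flux q = K · i = 7.410 × 0.001681 = 0.01245 m/day.
Seepage velocity v = q / n_e = 0.01245 / 0.22 = 0.05661 m/day.
Travel time t = L / v = 2130 / 0.05661 = 37625 days = 103.0 years.

103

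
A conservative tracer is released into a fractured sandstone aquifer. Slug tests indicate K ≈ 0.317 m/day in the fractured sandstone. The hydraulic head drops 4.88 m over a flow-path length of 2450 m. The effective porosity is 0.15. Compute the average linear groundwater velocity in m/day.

Hydraulic gradient i = Δh / L = 4.88 / 2450 = 0.001992.
Darcy flux q = K · i = 0.3170 × 0.001992 = 0.0006314 m/day.
Seepage velocity v = q / n_e = 0.0006314 / 0.15 = 0.004209 m/day.

0.00421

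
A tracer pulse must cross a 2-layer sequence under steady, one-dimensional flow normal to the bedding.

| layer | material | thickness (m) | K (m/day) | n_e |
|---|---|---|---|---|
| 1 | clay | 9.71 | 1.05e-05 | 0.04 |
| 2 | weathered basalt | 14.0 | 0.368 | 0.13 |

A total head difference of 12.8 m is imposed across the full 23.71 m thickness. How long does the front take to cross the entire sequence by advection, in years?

437

With flow normal to the layers, continuity requires the same specific discharge q through every layer.
Σ(b_i/K_i) = 9.71/1.05e-05 + 14.0/0.368 = 9.248e+05 d.
q = Δh / Σ(b_i/K_i) = 12.8 / 9.248e+05 = 1.384e-05 m/day.
In each layer the seepage velocity is v_i = q/n_i, so the layer transit time is t_i = b_i·n_i / q:
  layer 1 (clay): t_1 = 9.71 × 0.04 / 1.384e-05 = 28062 d
  layer 2 (weathered basalt): t_2 = 14.0 × 0.13 / 1.384e-05 = 1.315e+05 d
Total t = Σ t_i = 1.596e+05 days = 436.8 years.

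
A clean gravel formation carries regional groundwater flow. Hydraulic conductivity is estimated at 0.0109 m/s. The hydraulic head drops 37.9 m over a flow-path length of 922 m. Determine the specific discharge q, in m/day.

38.7

Convert K: 0.0109 m/s × 86400 = 941.8 m/day.
Hydraulic gradient i = Δh / L = 37.9 / 922 = 0.04111.
Specific discharge q = K · i = 941.8 × 0.04111 = 38.71 m/day.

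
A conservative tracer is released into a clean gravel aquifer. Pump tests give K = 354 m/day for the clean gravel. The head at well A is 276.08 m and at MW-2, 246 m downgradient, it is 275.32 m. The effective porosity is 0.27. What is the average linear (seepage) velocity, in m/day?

Hydraulic gradient i = (276.08 − 275.32) / 246 = 0.76 / 246 = 0.003089.
Darcy flux q = K · i = 354.0 × 0.003089 = 1.094 m/day.
Seepage velocity v = q / n_e = 1.094 / 0.27 = 4.051 m/day.

4.05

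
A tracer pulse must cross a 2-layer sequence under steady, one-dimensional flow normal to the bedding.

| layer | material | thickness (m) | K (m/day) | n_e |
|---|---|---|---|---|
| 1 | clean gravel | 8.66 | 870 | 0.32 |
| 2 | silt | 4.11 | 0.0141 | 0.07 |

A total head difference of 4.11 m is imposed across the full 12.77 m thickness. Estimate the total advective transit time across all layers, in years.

With flow normal to the layers, continuity requires the same specific discharge q through every layer.
Σ(b_i/K_i) = 8.66/870 + 4.11/0.0141 = 291.5 d.
q = Δh / Σ(b_i/K_i) = 4.11 / 291.5 = 0.01410 m/day.
In each layer the seepage velocity is v_i = q/n_i, so the layer transit time is t_i = b_i·n_i / q:
  layer 1 (clean gravel): t_1 = 8.66 × 0.32 / 0.01410 = 196.5 d
  layer 2 (silt): t_2 = 4.11 × 0.07 / 0.01410 = 20.40 d
Total t = Σ t_i = 217.0 days = 0.5940 years.

0.594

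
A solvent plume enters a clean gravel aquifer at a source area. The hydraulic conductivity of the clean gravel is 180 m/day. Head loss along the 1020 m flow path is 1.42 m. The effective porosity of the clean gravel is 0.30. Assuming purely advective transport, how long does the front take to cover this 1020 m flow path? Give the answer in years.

Hydraulic gradient i = Δh / L = 1.42 / 1020 = 0.001392.
Darcy flux q = K · i = 180.0 × 0.001392 = 0.2506 m/day.
Seepage velocity v = q / n_e = 0.2506 / 0.30 = 0.8353 m/day.
Travel time t = L / v = 1020 / 0.8353 = 1221 days = 3.343 years.

3.34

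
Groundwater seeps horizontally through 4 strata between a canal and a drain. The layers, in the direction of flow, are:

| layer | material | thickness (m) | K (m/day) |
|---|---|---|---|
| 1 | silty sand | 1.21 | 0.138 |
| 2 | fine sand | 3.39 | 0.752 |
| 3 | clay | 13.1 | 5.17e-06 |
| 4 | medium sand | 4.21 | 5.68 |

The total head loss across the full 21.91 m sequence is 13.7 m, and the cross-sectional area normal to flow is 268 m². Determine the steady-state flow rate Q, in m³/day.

Flow is perpendicular to layering, so the layers act in series and the equivalent K is the thickness-weighted harmonic mean.
Total thickness L = 1.21 + 3.39 + 13.1 + 4.21 = 21.91 m.
Σ(b_i/K_i) = 1.21/0.138 + 3.39/0.752 + 13.1/5.17e-06 + 4.21/5.68 = 2.534e+06 d.
K_eq = L / Σ(b_i/K_i) = 21.91 / 2.534e+06 = 8.647e-06 m/day.
Q = K_eq · A · (Δh/L) = 8.647e-06 × 268 × (13.7/21.91) = 0.001449 m³/day.

0.00145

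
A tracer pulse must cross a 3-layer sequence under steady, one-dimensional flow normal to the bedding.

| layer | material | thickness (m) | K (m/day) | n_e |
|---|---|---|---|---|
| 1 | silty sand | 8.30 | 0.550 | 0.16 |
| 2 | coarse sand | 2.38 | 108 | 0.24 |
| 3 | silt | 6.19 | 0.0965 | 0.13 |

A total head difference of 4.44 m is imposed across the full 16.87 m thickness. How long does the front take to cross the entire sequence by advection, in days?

With flow normal to the layers, continuity requires the same specific discharge q through every layer.
Σ(b_i/K_i) = 8.30/0.550 + 2.38/108 + 6.19/0.0965 = 79.26 d.
q = Δh / Σ(b_i/K_i) = 4.44 / 79.26 = 0.05602 m/day.
In each layer the seepage velocity is v_i = q/n_i, so the layer transit time is t_i = b_i·n_i / q:
  layer 1 (silty sand): t_1 = 8.30 × 0.16 / 0.05602 = 23.71 d
  layer 2 (coarse sand): t_2 = 2.38 × 0.24 / 0.05602 = 10.20 d
  layer 3 (silt): t_3 = 6.19 × 0.13 / 0.05602 = 14.36 d
Total t = Σ t_i = 48.27 days.

48.3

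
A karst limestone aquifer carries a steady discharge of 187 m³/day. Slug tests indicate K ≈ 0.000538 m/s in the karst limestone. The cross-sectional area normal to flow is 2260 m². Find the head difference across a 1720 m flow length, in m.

Convert K: 0.000538 m/s × 86400 = 46.48 m/day.
From Q = K·A·i, i = Q / (K·A) = 187 / (46.48 × 2260) = 0.001780.
Head loss Δh = i · L = 0.001780 × 1720 = 3.062 m.

3.06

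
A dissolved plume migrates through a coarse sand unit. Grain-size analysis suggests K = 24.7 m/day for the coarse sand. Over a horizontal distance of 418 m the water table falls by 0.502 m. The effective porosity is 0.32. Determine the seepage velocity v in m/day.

0.0927

Hydraulic gradient i = Δh / L = 0.502 / 418 = 0.001201.
Darcy flux q = K · i = 24.70 × 0.001201 = 0.02966 m/day.
Seepage velocity v = q / n_e = 0.02966 / 0.32 = 0.09270 m/day.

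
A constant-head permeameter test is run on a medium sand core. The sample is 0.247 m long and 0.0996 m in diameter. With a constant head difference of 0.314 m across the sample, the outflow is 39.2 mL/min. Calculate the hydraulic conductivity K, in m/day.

5.70

Cross-sectional area A = π·(d/2)² = π × (0.0996/2)² = 0.007791 m².
Convert discharge: 39.2 mL/min = 6.533e-07 m³/s.
Darcy's law rearranged: K = Q·L / (A·Δh) = 6.533e-07 × 0.247 / (0.007791 × 0.314) = 6.596e-05 m/s = 5.699 m/day.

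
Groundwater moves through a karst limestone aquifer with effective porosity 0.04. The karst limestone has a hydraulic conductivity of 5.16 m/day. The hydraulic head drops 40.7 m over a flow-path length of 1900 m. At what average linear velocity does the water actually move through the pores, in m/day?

2.76

Hydraulic gradient i = Δh / L = 40.7 / 1900 = 0.02142.
Darcy flux q = K · i = 5.160 × 0.02142 = 0.1105 m/day.
Seepage velocity v = q / n_e = 0.1105 / 0.04 = 2.763 m/day.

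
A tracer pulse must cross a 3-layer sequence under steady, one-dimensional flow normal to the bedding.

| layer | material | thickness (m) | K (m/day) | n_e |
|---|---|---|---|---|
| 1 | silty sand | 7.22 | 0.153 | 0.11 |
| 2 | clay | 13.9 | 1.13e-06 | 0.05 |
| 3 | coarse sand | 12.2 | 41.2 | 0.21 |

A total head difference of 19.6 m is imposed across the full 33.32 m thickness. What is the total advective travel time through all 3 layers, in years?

With flow normal to the layers, continuity requires the same specific discharge q through every layer.
Σ(b_i/K_i) = 7.22/0.153 + 13.9/1.13e-06 + 12.2/41.2 = 1.230e+07 d.
q = Δh / Σ(b_i/K_i) = 19.6 / 1.230e+07 = 1.593e-06 m/day.
In each layer the seepage velocity is v_i = q/n_i, so the layer transit time is t_i = b_i·n_i / q:
  layer 1 (silty sand): t_1 = 7.22 × 0.11 / 1.593e-06 = 4.984e+05 d
  layer 2 (clay): t_2 = 13.9 × 0.05 / 1.593e-06 = 4.362e+05 d
  layer 3 (coarse sand): t_3 = 12.2 × 0.21 / 1.593e-06 = 1.608e+06 d
Total t = Σ t_i = 2.543e+06 days = 6961 years.

6960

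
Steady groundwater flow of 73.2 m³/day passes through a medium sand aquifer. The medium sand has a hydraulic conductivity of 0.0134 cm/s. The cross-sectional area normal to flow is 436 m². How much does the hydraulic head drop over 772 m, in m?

Convert K: 0.0134 cm/s × 864 = 11.58 m/day.
From Q = K·A·i, i = Q / (K·A) = 73.2 / (11.58 × 436.0) = 0.01450.
Head loss Δh = i · L = 0.01450 × 772 = 11.19 m.

11.2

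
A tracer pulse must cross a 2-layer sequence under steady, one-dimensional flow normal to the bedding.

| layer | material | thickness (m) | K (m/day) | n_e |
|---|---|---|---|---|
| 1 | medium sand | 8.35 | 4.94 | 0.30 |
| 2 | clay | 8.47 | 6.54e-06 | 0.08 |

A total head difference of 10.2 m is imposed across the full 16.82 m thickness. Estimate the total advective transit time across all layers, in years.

1110

With flow normal to the layers, continuity requires the same specific discharge q through every layer.
Σ(b_i/K_i) = 8.35/4.94 + 8.47/6.54e-06 = 1.295e+06 d.
q = Δh / Σ(b_i/K_i) = 10.2 / 1.295e+06 = 7.876e-06 m/day.
In each layer the seepage velocity is v_i = q/n_i, so the layer transit time is t_i = b_i·n_i / q:
  layer 1 (medium sand): t_1 = 8.35 × 0.30 / 7.876e-06 = 3.181e+05 d
  layer 2 (clay): t_2 = 8.47 × 0.08 / 7.876e-06 = 86036 d
Total t = Σ t_i = 4.041e+05 days = 1106 years.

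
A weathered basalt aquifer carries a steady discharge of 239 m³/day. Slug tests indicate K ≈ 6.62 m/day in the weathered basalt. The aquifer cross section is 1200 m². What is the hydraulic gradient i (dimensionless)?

0.0301

From Q = K·A·i, i = Q / (K·A) = 239 / (6.620 × 1200) = 0.03009.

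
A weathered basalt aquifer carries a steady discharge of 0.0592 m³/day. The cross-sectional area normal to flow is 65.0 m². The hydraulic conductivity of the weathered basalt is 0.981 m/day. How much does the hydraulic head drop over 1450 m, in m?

From Q = K·A·i, i = Q / (K·A) = 0.0592 / (0.9810 × 65.00) = 0.0009284.
Head loss Δh = i · L = 0.0009284 × 1450 = 1.346 m.

1.35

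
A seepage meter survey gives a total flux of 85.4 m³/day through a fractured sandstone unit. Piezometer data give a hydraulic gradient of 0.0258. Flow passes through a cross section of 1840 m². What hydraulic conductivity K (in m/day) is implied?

Hydraulic gradient i = 0.0258.
From Q = K·A·i, K = Q / (A·i) = 85.4 / (1840 × 0.02580) = 1.799 m/day.

1.80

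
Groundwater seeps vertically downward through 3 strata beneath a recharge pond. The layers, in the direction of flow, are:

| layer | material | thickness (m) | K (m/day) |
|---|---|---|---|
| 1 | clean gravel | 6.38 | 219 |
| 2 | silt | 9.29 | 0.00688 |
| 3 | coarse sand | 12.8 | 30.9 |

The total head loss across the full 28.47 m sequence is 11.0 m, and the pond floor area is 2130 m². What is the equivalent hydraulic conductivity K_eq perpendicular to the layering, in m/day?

0.0211

Flow is perpendicular to layering, so the layers act in series and the equivalent K is the thickness-weighted harmonic mean.
Total thickness L = 6.38 + 9.29 + 12.8 = 28.47 m.
Σ(b_i/K_i) = 6.38/219 + 9.29/0.00688 + 12.8/30.9 = 1351 d.
K_eq = L / Σ(b_i/K_i) = 28.47 / 1351 = 0.02108 m/day.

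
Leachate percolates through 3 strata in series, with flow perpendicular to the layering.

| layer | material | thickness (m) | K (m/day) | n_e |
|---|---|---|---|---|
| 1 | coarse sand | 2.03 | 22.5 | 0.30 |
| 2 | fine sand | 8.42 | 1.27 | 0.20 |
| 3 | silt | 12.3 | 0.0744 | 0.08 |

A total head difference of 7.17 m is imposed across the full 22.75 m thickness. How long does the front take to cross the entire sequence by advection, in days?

With flow normal to the layers, continuity requires the same specific discharge q through every layer.
Σ(b_i/K_i) = 2.03/22.5 + 8.42/1.27 + 12.3/0.0744 = 172.0 d.
q = Δh / Σ(b_i/K_i) = 7.17 / 172.0 = 0.04168 m/day.
In each layer the seepage velocity is v_i = q/n_i, so the layer transit time is t_i = b_i·n_i / q:
  layer 1 (coarse sand): t_1 = 2.03 × 0.30 / 0.04168 = 14.61 d
  layer 2 (fine sand): t_2 = 8.42 × 0.20 / 0.04168 = 40.41 d
  layer 3 (silt): t_3 = 12.3 × 0.08 / 0.04168 = 23.61 d
Total t = Σ t_i = 78.63 days.

78.6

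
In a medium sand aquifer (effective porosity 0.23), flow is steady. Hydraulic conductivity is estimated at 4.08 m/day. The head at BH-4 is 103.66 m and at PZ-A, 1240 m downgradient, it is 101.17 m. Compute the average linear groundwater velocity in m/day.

0.0356

Hydraulic gradient i = (103.66 − 101.17) / 1240 = 2.49 / 1240 = 0.002008.
Darcy flux q = K · i = 4.080 × 0.002008 = 0.008193 m/day.
Seepage velocity v = q / n_e = 0.008193 / 0.23 = 0.03562 m/day.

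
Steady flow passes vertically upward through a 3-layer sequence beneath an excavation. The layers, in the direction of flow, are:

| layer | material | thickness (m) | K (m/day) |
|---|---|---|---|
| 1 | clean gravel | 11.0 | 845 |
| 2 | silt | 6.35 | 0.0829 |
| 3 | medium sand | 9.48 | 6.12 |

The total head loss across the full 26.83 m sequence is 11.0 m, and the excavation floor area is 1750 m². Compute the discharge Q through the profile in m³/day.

Flow is perpendicular to layering, so the layers act in series and the equivalent K is the thickness-weighted harmonic mean.
Total thickness L = 11.0 + 6.35 + 9.48 = 26.83 m.
Σ(b_i/K_i) = 11.0/845 + 6.35/0.0829 + 9.48/6.12 = 78.16 d.
K_eq = L / Σ(b_i/K_i) = 26.83 / 78.16 = 0.3433 m/day.
Q = K_eq · A · (Δh/L) = 0.3433 × 1750 × (11.0/26.83) = 246.3 m³/day.

246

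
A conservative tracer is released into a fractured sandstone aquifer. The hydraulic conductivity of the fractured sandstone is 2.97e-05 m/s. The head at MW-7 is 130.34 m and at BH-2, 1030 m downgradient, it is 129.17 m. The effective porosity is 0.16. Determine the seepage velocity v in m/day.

Convert K: 2.97e-05 m/s × 86400 = 2.566 m/day.
Hydraulic gradient i = (130.34 − 129.17) / 1030 = 1.17 / 1030 = 0.001136.
Darcy flux q = K · i = 2.566 × 0.001136 = 0.002915 m/day.
Seepage velocity v = q / n_e = 0.002915 / 0.16 = 0.01822 m/day.

0.0182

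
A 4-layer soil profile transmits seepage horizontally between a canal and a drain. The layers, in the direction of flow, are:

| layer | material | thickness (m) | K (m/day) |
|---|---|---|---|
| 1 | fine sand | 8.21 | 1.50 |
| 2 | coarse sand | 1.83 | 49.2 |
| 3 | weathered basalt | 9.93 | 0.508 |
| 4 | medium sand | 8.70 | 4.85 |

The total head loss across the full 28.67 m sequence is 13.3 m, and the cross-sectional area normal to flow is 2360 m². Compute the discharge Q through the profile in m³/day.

Flow is perpendicular to layering, so the layers act in series and the equivalent K is the thickness-weighted harmonic mean.
Total thickness L = 8.21 + 1.83 + 9.93 + 8.70 = 28.67 m.
Σ(b_i/K_i) = 8.21/1.50 + 1.83/49.2 + 9.93/0.508 + 8.70/4.85 = 26.85 d.
K_eq = L / Σ(b_i/K_i) = 28.67 / 26.85 = 1.068 m/day.
Q = K_eq · A · (Δh/L) = 1.068 × 2360 × (13.3/28.67) = 1169 m³/day.

1170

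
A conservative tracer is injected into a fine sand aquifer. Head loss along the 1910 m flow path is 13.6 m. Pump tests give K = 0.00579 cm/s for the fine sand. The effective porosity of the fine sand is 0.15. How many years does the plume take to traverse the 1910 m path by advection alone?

22.0

Convert K: 0.00579 cm/s × 864 = 5.003 m/day.
Hydraulic gradient i = Δh / L = 13.6 / 1910 = 0.007120.
Darcy flux q = K · i = 5.003 × 0.007120 = 0.03562 m/day.
Seepage velocity v = q / n_e = 0.03562 / 0.15 = 0.2375 m/day.
Travel time t = L / v = 1910 / 0.2375 = 8043 days = 22.02 years.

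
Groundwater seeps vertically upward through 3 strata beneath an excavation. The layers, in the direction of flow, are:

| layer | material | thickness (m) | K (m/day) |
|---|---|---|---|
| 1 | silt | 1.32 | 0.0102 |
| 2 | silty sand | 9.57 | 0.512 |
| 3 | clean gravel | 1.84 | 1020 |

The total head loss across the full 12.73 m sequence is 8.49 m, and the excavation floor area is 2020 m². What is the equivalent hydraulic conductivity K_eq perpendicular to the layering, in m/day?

Flow is perpendicular to layering, so the layers act in series and the equivalent K is the thickness-weighted harmonic mean.
Total thickness L = 1.32 + 9.57 + 1.84 = 12.73 m.
Σ(b_i/K_i) = 1.32/0.0102 + 9.57/0.512 + 1.84/1020 = 148.1 d.
K_eq = L / Σ(b_i/K_i) = 12.73 / 148.1 = 0.08595 m/day.

0.0860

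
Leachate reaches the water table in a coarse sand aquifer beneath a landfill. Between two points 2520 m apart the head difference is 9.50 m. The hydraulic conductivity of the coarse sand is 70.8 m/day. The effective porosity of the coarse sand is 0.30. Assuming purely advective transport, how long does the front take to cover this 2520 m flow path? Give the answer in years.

7.75

Hydraulic gradient i = Δh / L = 9.50 / 2520 = 0.003770.
Darcy flux q = K · i = 70.80 × 0.003770 = 0.2669 m/day.
Seepage velocity v = q / n_e = 0.2669 / 0.30 = 0.8897 m/day.
Travel time t = L / v = 2520 / 0.8897 = 2832 days = 7.755 years.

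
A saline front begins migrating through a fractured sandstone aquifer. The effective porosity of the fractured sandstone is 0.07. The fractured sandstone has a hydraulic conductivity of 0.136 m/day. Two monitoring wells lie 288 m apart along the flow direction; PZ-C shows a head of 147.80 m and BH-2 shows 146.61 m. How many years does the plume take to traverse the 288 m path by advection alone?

98.2

Hydraulic gradient i = (147.80 − 146.61) / 288 = 1.19 / 288 = 0.004132.
Darcy flux q = K · i = 0.1360 × 0.004132 = 0.0005619 m/day.
Seepage velocity v = q / n_e = 0.0005619 / 0.07 = 0.008028 m/day.
Travel time t = L / v = 288 / 0.008028 = 35875 days = 98.22 years.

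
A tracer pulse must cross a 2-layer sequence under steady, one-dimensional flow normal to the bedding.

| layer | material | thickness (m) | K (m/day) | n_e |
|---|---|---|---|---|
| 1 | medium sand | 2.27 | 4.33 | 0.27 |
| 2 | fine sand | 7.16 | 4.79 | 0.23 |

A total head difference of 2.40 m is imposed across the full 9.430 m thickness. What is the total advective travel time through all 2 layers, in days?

1.90

With flow normal to the layers, continuity requires the same specific discharge q through every layer.
Σ(b_i/K_i) = 2.27/4.33 + 7.16/4.79 = 2.019 d.
q = Δh / Σ(b_i/K_i) = 2.40 / 2.019 = 1.189 m/day.
In each layer the seepage velocity is v_i = q/n_i, so the layer transit time is t_i = b_i·n_i / q:
  layer 1 (medium sand): t_1 = 2.27 × 0.27 / 1.189 = 0.5156 d
  layer 2 (fine sand): t_2 = 7.16 × 0.23 / 1.189 = 1.385 d
Total t = Σ t_i = 1.901 days.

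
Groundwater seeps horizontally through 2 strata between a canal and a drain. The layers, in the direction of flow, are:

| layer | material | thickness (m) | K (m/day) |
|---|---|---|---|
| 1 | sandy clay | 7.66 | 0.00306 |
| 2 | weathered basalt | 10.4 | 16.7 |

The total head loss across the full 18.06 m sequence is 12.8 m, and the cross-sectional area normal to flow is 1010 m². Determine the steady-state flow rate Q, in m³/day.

Flow is perpendicular to layering, so the layers act in series and the equivalent K is the thickness-weighted harmonic mean.
Total thickness L = 7.66 + 10.4 = 18.06 m.
Σ(b_i/K_i) = 7.66/0.00306 + 10.4/16.7 = 2504 d.
K_eq = L / Σ(b_i/K_i) = 18.06 / 2504 = 0.007213 m/day.
Q = K_eq · A · (Δh/L) = 0.007213 × 1010 × (12.8/18.06) = 5.163 m³/day.

5.16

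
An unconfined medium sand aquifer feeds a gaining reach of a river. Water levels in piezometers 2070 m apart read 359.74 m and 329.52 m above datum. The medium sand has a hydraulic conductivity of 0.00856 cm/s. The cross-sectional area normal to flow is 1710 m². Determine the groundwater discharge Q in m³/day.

Convert K: 0.00856 cm/s × 864 = 7.396 m/day.
Hydraulic gradient i = (359.74 − 329.52) / 2070 = 30.22 / 2070 = 0.01460.
Darcy's law: Q = K · A · i = 7.396 × 1710 × 0.01460 = 184.6 m³/day.

185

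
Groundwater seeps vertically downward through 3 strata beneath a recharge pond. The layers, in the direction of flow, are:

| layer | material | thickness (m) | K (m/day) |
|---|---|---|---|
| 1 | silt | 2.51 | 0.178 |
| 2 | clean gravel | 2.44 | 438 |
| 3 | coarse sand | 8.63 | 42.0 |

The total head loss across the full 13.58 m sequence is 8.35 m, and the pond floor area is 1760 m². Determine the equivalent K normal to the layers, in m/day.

Flow is perpendicular to layering, so the layers act in series and the equivalent K is the thickness-weighted harmonic mean.
Total thickness L = 2.51 + 2.44 + 8.63 = 13.58 m.
Σ(b_i/K_i) = 2.51/0.178 + 2.44/438 + 8.63/42.0 = 14.31 d.
K_eq = L / Σ(b_i/K_i) = 13.58 / 14.31 = 0.9488 m/day.

0.949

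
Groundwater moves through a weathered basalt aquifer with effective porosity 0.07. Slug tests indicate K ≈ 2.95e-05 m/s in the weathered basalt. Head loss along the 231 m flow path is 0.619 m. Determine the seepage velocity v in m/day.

0.0976

Convert K: 2.95e-05 m/s × 86400 = 2.549 m/day.
Hydraulic gradient i = Δh / L = 0.619 / 231 = 0.002680.
Darcy flux q = K · i = 2.549 × 0.002680 = 0.006830 m/day.
Seepage velocity v = q / n_e = 0.006830 / 0.07 = 0.09757 m/day.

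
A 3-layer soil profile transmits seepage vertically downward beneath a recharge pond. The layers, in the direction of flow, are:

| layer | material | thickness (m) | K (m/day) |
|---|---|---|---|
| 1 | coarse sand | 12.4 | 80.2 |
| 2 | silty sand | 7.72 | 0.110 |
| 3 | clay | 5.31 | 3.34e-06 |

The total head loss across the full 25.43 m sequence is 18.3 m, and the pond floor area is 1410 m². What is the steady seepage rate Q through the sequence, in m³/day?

0.0162

Flow is perpendicular to layering, so the layers act in series and the equivalent K is the thickness-weighted harmonic mean.
Total thickness L = 12.4 + 7.72 + 5.31 = 25.43 m.
Σ(b_i/K_i) = 12.4/80.2 + 7.72/0.110 + 5.31/3.34e-06 = 1.590e+06 d.
K_eq = L / Σ(b_i/K_i) = 25.43 / 1.590e+06 = 1.599e-05 m/day.
Q = K_eq · A · (Δh/L) = 1.599e-05 × 1410 × (18.3/25.43) = 0.01623 m³/day.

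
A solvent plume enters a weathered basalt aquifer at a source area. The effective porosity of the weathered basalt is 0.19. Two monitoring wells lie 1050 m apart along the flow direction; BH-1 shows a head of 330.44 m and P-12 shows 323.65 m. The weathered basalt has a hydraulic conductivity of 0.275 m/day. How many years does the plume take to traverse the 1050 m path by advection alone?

307

Hydraulic gradient i = (330.44 − 323.65) / 1050 = 6.79 / 1050 = 0.006467.
Darcy flux q = K · i = 0.2750 × 0.006467 = 0.001778 m/day.
Seepage velocity v = q / n_e = 0.001778 / 0.19 = 0.009360 m/day.
Travel time t = L / v = 1050 / 0.009360 = 1.122e+05 days = 307.1 years.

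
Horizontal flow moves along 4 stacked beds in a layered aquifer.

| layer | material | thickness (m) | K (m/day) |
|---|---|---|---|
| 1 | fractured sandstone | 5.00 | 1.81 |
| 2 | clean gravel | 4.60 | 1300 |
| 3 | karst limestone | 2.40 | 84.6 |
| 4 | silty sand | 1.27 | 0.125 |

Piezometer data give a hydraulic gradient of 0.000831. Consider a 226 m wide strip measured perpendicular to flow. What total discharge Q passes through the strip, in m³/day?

Flow is parallel to layering, so each bed carries its own Darcy discharge and the transmissivities add.
Σ(K_i·b_i) = 1.81×5.00 + 1300×4.60 + 84.6×2.40 + 0.125×1.27 = 6192 m²/day.
Hydraulic gradient i = 0.000831.
Q = Σ(K_i·b_i) · W · i = 6192 × 226 × 0.0008310 = 1163 m³/day.

1160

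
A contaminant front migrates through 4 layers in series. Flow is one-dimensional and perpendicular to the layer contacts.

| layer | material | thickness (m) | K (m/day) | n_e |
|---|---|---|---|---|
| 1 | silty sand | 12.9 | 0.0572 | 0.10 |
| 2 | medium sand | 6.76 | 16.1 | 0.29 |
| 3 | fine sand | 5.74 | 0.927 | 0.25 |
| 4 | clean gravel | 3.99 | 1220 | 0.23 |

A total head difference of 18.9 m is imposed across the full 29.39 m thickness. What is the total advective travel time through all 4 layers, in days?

68.8

With flow normal to the layers, continuity requires the same specific discharge q through every layer.
Σ(b_i/K_i) = 12.9/0.0572 + 6.76/16.1 + 5.74/0.927 + 3.99/1220 = 232.1 d.
q = Δh / Σ(b_i/K_i) = 18.9 / 232.1 = 0.08142 m/day.
In each layer the seepage velocity is v_i = q/n_i, so the layer transit time is t_i = b_i·n_i / q:
  layer 1 (silty sand): t_1 = 12.9 × 0.10 / 0.08142 = 15.84 d
  layer 2 (medium sand): t_2 = 6.76 × 0.29 / 0.08142 = 24.08 d
  layer 3 (fine sand): t_3 = 5.74 × 0.25 / 0.08142 = 17.63 d
  layer 4 (clean gravel): t_4 = 3.99 × 0.23 / 0.08142 = 11.27 d
Total t = Σ t_i = 68.82 days.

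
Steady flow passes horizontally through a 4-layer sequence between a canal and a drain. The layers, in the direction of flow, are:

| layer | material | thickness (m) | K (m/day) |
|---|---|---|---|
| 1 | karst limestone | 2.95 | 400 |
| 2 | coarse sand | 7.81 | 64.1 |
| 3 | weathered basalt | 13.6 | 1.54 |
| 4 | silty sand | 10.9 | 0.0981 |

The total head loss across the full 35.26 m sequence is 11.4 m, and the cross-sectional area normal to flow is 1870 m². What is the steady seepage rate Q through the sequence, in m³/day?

Flow is perpendicular to layering, so the layers act in series and the equivalent K is the thickness-weighted harmonic mean.
Total thickness L = 2.95 + 7.81 + 13.6 + 10.9 = 35.26 m.
Σ(b_i/K_i) = 2.95/400 + 7.81/64.1 + 13.6/1.54 + 10.9/0.0981 = 120.1 d.
K_eq = L / Σ(b_i/K_i) = 35.26 / 120.1 = 0.2937 m/day.
Q = K_eq · A · (Δh/L) = 0.2937 × 1870 × (11.4/35.26) = 177.5 m³/day.

178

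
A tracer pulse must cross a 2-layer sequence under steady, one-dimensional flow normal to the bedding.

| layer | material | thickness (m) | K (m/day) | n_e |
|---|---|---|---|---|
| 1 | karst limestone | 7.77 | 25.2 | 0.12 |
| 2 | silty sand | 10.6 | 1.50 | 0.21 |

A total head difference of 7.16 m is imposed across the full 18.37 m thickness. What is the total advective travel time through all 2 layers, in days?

With flow normal to the layers, continuity requires the same specific discharge q through every layer.
Σ(b_i/K_i) = 7.77/25.2 + 10.6/1.50 = 7.375 d.
q = Δh / Σ(b_i/K_i) = 7.16 / 7.375 = 0.9708 m/day.
In each layer the seepage velocity is v_i = q/n_i, so the layer transit time is t_i = b_i·n_i / q:
  layer 1 (karst limestone): t_1 = 7.77 × 0.12 / 0.9708 = 0.9604 d
  layer 2 (silty sand): t_2 = 10.6 × 0.21 / 0.9708 = 2.293 d
Total t = Σ t_i = 3.253 days.

3.25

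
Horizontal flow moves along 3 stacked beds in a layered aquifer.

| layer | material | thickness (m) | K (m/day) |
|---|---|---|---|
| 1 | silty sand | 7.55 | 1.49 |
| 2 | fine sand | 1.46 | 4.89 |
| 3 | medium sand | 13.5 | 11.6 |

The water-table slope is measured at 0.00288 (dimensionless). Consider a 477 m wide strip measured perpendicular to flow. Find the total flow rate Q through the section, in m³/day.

240

Flow is parallel to layering, so each bed carries its own Darcy discharge and the transmissivities add.
Σ(K_i·b_i) = 1.49×7.55 + 4.89×1.46 + 11.6×13.5 = 175.0 m²/day.
Hydraulic gradient i = 0.00288.
Q = Σ(K_i·b_i) · W · i = 175.0 × 477 × 0.002880 = 240.4 m³/day.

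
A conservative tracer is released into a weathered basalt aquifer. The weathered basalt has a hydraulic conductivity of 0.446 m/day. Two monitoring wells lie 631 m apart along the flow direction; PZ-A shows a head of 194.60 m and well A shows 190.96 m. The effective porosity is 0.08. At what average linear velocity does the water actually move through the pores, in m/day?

Hydraulic gradient i = (194.60 − 190.96) / 631 = 3.64 / 631 = 0.005769.
Darcy flux q = K · i = 0.4460 × 0.005769 = 0.002573 m/day.
Seepage velocity v = q / n_e = 0.002573 / 0.08 = 0.03216 m/day.

0.0322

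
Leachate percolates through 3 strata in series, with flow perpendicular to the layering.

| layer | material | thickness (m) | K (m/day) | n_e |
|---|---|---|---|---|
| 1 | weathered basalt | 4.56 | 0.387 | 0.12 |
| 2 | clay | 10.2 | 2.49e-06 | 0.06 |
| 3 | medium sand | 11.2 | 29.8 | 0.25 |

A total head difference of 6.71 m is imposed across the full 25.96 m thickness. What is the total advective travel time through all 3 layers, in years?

6620

With flow normal to the layers, continuity requires the same specific discharge q through every layer.
Σ(b_i/K_i) = 4.56/0.387 + 10.2/2.49e-06 + 11.2/29.8 = 4.096e+06 d.
q = Δh / Σ(b_i/K_i) = 6.71 / 4.096e+06 = 1.638e-06 m/day.
In each layer the seepage velocity is v_i = q/n_i, so the layer transit time is t_i = b_i·n_i / q:
  layer 1 (weathered basalt): t_1 = 4.56 × 0.12 / 1.638e-06 = 3.341e+05 d
  layer 2 (clay): t_2 = 10.2 × 0.06 / 1.638e-06 = 3.736e+05 d
  layer 3 (medium sand): t_3 = 11.2 × 0.25 / 1.638e-06 = 1.709e+06 d
Total t = Σ t_i = 2.417e+06 days = 6618 years.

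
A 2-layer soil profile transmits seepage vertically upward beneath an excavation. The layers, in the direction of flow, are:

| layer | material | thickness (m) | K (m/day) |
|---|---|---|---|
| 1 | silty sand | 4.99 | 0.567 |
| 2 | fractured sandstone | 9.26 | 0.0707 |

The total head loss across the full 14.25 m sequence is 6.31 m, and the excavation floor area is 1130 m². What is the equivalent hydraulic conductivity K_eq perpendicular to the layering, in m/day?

Flow is perpendicular to layering, so the layers act in series and the equivalent K is the thickness-weighted harmonic mean.
Total thickness L = 4.99 + 9.26 = 14.25 m.
Σ(b_i/K_i) = 4.99/0.567 + 9.26/0.0707 = 139.8 d.
K_eq = L / Σ(b_i/K_i) = 14.25 / 139.8 = 0.1019 m/day.

0.102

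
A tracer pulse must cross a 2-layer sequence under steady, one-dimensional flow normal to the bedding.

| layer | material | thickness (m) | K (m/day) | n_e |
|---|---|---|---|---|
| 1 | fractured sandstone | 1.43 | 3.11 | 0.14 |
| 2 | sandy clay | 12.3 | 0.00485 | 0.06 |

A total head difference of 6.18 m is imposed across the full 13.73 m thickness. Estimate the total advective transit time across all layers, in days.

With flow normal to the layers, continuity requires the same specific discharge q through every layer.
Σ(b_i/K_i) = 1.43/3.11 + 12.3/0.00485 = 2537 d.
q = Δh / Σ(b_i/K_i) = 6.18 / 2537 = 0.002436 m/day.
In each layer the seepage velocity is v_i = q/n_i, so the layer transit time is t_i = b_i·n_i / q:
  layer 1 (fractured sandstone): t_1 = 1.43 × 0.14 / 0.002436 = 82.17 d
  layer 2 (sandy clay): t_2 = 12.3 × 0.06 / 0.002436 = 302.9 d
Total t = Σ t_i = 385.1 days.

385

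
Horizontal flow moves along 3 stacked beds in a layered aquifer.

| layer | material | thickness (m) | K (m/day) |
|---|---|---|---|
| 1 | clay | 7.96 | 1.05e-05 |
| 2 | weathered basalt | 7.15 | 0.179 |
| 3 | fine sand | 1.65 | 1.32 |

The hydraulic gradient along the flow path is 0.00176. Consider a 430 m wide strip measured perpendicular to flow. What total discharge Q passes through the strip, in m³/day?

Flow is parallel to layering, so each bed carries its own Darcy discharge and the transmissivities add.
Σ(K_i·b_i) = 1.05e-05×7.96 + 0.179×7.15 + 1.32×1.65 = 3.458 m²/day.
Hydraulic gradient i = 0.00176.
Q = Σ(K_i·b_i) · W · i = 3.458 × 430 × 0.001760 = 2.617 m³/day.

2.62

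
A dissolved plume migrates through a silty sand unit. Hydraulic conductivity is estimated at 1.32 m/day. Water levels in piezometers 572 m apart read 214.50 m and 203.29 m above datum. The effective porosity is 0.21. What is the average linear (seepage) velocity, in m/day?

Hydraulic gradient i = (214.50 − 203.29) / 572 = 11.21 / 572 = 0.01960.
Darcy flux q = K · i = 1.320 × 0.01960 = 0.02587 m/day.
Seepage velocity v = q / n_e = 0.02587 / 0.21 = 0.1232 m/day.

0.123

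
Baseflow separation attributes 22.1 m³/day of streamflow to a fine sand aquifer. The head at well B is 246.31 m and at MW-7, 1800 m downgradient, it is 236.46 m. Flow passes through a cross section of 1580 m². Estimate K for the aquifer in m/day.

2.56

Hydraulic gradient i = (246.31 − 236.46) / 1800 = 9.85 / 1800 = 0.005472.
From Q = K·A·i, K = Q / (A·i) = 22.1 / (1580 × 0.005472) = 2.556 m/day.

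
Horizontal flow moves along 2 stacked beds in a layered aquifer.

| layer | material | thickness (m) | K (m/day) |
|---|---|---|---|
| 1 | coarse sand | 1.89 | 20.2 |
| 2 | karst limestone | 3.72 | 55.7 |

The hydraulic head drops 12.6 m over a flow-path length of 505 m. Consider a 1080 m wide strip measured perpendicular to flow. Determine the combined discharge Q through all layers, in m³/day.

Flow is parallel to layering, so each bed carries its own Darcy discharge and the transmissivities add.
Σ(K_i·b_i) = 20.2×1.89 + 55.7×3.72 = 245.4 m²/day.
Hydraulic gradient i = Δh / L = 12.6 / 505 = 0.02495.
Q = Σ(K_i·b_i) · W · i = 245.4 × 1080 × 0.02495 = 6612 m³/day.

6610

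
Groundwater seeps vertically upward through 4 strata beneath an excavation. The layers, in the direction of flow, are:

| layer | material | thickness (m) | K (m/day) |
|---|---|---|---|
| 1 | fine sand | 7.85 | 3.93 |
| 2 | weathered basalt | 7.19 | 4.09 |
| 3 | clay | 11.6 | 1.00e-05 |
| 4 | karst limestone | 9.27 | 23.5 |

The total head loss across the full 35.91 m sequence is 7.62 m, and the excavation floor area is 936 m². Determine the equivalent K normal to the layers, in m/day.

3.10e-05

Flow is perpendicular to layering, so the layers act in series and the equivalent K is the thickness-weighted harmonic mean.
Total thickness L = 7.85 + 7.19 + 11.6 + 9.27 = 35.91 m.
Σ(b_i/K_i) = 7.85/3.93 + 7.19/4.09 + 11.6/1.00e-05 + 9.27/23.5 = 1.160e+06 d.
K_eq = L / Σ(b_i/K_i) = 35.91 / 1.160e+06 = 3.096e-05 m/day.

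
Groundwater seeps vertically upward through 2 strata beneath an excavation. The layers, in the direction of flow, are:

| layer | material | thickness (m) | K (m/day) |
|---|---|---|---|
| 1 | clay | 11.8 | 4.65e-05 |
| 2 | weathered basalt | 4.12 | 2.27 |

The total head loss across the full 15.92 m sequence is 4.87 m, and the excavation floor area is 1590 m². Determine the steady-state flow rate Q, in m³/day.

0.0305

Flow is perpendicular to layering, so the layers act in series and the equivalent K is the thickness-weighted harmonic mean.
Total thickness L = 11.8 + 4.12 = 15.92 m.
Σ(b_i/K_i) = 11.8/4.65e-05 + 4.12/2.27 = 2.538e+05 d.
K_eq = L / Σ(b_i/K_i) = 15.92 / 2.538e+05 = 6.274e-05 m/day.
Q = K_eq · A · (Δh/L) = 6.274e-05 × 1590 × (4.87/15.92) = 0.03051 m³/day.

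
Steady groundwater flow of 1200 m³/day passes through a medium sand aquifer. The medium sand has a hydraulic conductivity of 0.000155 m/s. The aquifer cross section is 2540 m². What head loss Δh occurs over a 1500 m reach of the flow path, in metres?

Convert K: 0.000155 m/s × 86400 = 13.39 m/day.
From Q = K·A·i, i = Q / (K·A) = 1200 / (13.39 × 2540) = 0.03528.
Head loss Δh = i · L = 0.03528 × 1500 = 52.92 m.

52.9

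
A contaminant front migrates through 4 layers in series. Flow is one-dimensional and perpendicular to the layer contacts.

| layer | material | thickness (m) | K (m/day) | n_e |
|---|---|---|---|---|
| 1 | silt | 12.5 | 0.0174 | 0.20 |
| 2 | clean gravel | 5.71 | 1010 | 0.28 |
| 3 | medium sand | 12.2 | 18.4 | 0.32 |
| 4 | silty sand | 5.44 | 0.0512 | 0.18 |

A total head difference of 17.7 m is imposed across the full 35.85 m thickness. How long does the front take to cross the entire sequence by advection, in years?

1.15

With flow normal to the layers, continuity requires the same specific discharge q through every layer.
Σ(b_i/K_i) = 12.5/0.0174 + 5.71/1010 + 12.2/18.4 + 5.44/0.0512 = 825.3 d.
q = Δh / Σ(b_i/K_i) = 17.7 / 825.3 = 0.02145 m/day.
In each layer the seepage velocity is v_i = q/n_i, so the layer transit time is t_i = b_i·n_i / q:
  layer 1 (silt): t_1 = 12.5 × 0.20 / 0.02145 = 116.6 d
  layer 2 (clean gravel): t_2 = 5.71 × 0.28 / 0.02145 = 74.55 d
  layer 3 (medium sand): t_3 = 12.2 × 0.32 / 0.02145 = 182.0 d
  layer 4 (silty sand): t_4 = 5.44 × 0.18 / 0.02145 = 45.66 d
Total t = Σ t_i = 418.8 days = 1.147 years.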